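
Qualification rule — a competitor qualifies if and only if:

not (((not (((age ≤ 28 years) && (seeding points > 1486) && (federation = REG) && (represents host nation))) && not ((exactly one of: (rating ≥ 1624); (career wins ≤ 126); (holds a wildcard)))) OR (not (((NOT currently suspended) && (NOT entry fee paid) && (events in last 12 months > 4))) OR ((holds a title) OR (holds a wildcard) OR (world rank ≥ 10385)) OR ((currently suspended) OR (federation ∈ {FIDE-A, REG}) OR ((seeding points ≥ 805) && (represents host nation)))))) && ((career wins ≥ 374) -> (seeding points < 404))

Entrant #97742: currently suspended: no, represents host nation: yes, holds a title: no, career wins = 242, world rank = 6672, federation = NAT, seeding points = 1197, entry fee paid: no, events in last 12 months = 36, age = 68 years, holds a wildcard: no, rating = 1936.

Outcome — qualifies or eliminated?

Eliminated

Atomic conditions:
  age ≤ 28 years: 68 ≤ 28 is false
  seeding points > 1486: 1197 > 1486 is false
  federation = REG: NAT == REG is false
  represents host nation: yes → true
  rating ≥ 1624: 1936 ≥ 1624 is true
  career wins ≤ 126: 242 ≤ 126 is false
  holds a wildcard: no → false
  NOT currently suspended: no → true
  NOT entry fee paid: no → true
  events in last 12 months > 4: 36 > 4 is true
  holds a title: no → false
  world rank ≥ 10385: 6672 ≥ 10385 is false
  currently suspended: no → false
  federation ∈ {FIDE-A, REG}: NAT is not in the set → false
  seeding points ≥ 805: 1197 ≥ 805 is true
  career wins ≥ 374: 242 ≥ 374 is false
  seeding points < 404: 1197 < 404 is false
Combine:
[1.1.1.1.1] false AND false AND false AND true = false
[1.1.1.1] NOT false = true
[1.1.1.2.1] exactly-one(true, false, false) = true
[1.1.1.2] NOT true = false
[1.1.1] true AND false = false
[1.1.2.1.1] true AND true AND true = true
[1.1.2.1] NOT true = false
[1.1.2.2] false OR false OR false = false
[1.1.2.3.3] true AND true = true
[1.1.2.3] false OR false OR true = true
[1.1.2] false OR false OR true = true
[1.1] false OR true = true
[1] NOT true = false
[2] false → false (antecedent false ⇒ implication holds) = true
[root] false AND true = false
Overall: false → eliminated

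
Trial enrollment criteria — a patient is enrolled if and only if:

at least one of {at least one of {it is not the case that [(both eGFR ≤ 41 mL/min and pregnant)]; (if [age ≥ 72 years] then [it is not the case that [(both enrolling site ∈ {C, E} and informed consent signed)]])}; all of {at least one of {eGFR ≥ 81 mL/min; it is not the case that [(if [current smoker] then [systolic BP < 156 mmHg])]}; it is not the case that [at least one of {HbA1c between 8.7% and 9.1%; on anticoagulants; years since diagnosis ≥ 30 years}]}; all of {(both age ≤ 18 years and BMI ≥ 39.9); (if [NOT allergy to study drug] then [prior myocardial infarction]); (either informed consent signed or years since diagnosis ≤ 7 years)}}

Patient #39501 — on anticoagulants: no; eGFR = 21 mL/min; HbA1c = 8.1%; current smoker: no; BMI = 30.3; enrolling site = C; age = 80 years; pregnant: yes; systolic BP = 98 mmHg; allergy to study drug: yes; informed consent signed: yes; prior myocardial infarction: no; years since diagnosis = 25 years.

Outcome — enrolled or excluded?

Excluded

Atomic conditions:
  eGFR ≤ 41 mL/min: 21 ≤ 41 is true
  pregnant: yes → true
  age ≥ 72 years: 80 ≥ 72 is true
  enrolling site ∈ {C, E}: C is in the set → true
  informed consent signed: yes → true
  eGFR ≥ 81 mL/min: 21 ≥ 81 is false
  current smoker: no → false
  systolic BP < 156 mmHg: 98 < 156 is true
  HbA1c between 8.7% and 9.1%: 8.1 in [8.7, 9.1] is false
  on anticoagulants: no → false
  years since diagnosis ≥ 30 years: 25 ≥ 30 is false
  age ≤ 18 years: 80 ≤ 18 is false
  BMI ≥ 39.9: 30.3 ≥ 39.9 is false
  NOT allergy to study drug: yes → false
  prior myocardial infarction: no → false
  years since diagnosis ≤ 7 years: 25 ≤ 7 is false
Combine:
[1.1.1] true AND true = true
[1.1] NOT true = false
[1.2.2.1] true AND true = true
[1.2.2] NOT true = false
[1.2] true → false = false
[1] false OR false = false
[2.1.2.1] false → true (antecedent false ⇒ implication holds) = true
[2.1.2] NOT true = false
[2.1] false OR false = false
[2.2.1] false OR false OR false = false
[2.2] NOT false = true
[2] false AND true = false
[3.1] false AND false = false
[3.2] false → false (antecedent false ⇒ implication holds) = true
[3.3] true OR false = true
[3] false AND true AND true = false
[root] false OR false OR false = false
Overall: false → excluded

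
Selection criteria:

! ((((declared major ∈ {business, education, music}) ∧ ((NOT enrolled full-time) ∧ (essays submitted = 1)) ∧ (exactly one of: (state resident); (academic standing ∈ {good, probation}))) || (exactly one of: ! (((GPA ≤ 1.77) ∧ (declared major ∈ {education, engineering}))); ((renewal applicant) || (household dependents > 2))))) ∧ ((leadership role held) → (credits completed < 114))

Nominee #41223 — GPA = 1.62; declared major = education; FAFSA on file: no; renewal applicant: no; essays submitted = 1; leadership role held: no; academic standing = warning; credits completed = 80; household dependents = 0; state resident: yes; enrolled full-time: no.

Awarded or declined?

Atomic conditions:
  declared major ∈ {business, education, music}: education is in the set → true
  NOT enrolled full-time: no → true
  essays submitted = 1: 1 == 1 is true
  state resident: yes → true
  academic standing ∈ {good, probation}: warning is not in the set → false
  GPA ≤ 1.77: 1.62 ≤ 1.77 is true
  declared major ∈ {education, engineering}: education is in the set → true
  renewal applicant: no → false
  household dependents > 2: 0 > 2 is false
  leadership role held: no → false
  credits completed < 114: 80 < 114 is true
Combine:
[1.1.1.2] true AND true = true
[1.1.1.3] exactly-one(true, false) = true
[1.1.1] true AND true AND true = true
[1.1.2.1.1] true AND true = true
[1.1.2.1] NOT true = false
[1.1.2.2] false OR false = false
[1.1.2] exactly-one(false, false) = false
[1.1] true OR false = true
[1] NOT true = false
[2] false → true (antecedent false ⇒ implication holds) = true
[root] false AND true = false
Overall: false → declined

Declined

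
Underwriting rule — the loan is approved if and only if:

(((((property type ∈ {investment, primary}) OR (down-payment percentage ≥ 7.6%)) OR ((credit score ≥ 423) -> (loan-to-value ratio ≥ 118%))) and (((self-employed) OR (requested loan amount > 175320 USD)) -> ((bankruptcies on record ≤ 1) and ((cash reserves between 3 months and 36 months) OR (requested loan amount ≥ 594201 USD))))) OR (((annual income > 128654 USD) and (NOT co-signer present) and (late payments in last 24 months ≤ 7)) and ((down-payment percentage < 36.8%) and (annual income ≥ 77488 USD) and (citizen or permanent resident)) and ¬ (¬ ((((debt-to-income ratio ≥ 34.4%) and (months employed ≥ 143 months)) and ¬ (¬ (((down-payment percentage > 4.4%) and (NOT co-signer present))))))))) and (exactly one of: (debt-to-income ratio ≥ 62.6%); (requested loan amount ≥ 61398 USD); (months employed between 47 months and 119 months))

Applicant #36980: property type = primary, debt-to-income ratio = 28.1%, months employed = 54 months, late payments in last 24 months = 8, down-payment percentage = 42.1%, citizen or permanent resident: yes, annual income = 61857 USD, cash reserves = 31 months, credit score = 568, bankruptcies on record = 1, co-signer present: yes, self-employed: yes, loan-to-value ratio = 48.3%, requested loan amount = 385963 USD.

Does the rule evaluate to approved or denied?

Denied

Atomic conditions:
  property type ∈ {investment, primary}: primary is in the set → true
  down-payment percentage ≥ 7.6%: 42.1 ≥ 7.6 is true
  credit score ≥ 423: 568 ≥ 423 is true
  loan-to-value ratio ≥ 118%: 48.3 ≥ 118 is false
  self-employed: yes → true
  requested loan amount > 175320 USD: 385963 > 175320 is true
  bankruptcies on record ≤ 1: 1 ≤ 1 is true
  cash reserves between 3 months and 36 months: 31 in [3, 36] is true
  requested loan amount ≥ 594201 USD: 385963 ≥ 594201 is false
  annual income > 128654 USD: 61857 > 128654 is false
  NOT co-signer present: yes → false
  late payments in last 24 months ≤ 7: 8 ≤ 7 is false
  down-payment percentage < 36.8%: 42.1 < 36.8 is false
  annual income ≥ 77488 USD: 61857 ≥ 77488 is false
  citizen or permanent resident: yes → true
  debt-to-income ratio ≥ 34.4%: 28.1 ≥ 34.4 is false
  months employed ≥ 143 months: 54 ≥ 143 is false
  down-payment percentage > 4.4%: 42.1 > 4.4 is true
  debt-to-income ratio ≥ 62.6%: 28.1 ≥ 62.6 is false
  requested loan amount ≥ 61398 USD: 385963 ≥ 61398 is true
  months employed between 47 months and 119 months: 54 in [47, 119] is true
Combine:
[1.1.1.1] true OR true = true
[1.1.1.2] true → false = false
[1.1.1] true OR false = true
[1.1.2.1] true OR true = true
[1.1.2.2.2] true OR false = true
[1.1.2.2] true AND true = true
[1.1.2] true → true = true
[1.1] true AND true = true
[1.2.1] false AND false AND false = false
[1.2.2] false AND false AND true = false
[1.2.3.1.1.1] false AND false = false
[1.2.3.1.1.2.1.1] true AND false = false
[1.2.3.1.1.2.1] NOT false = true
[1.2.3.1.1.2] NOT true = false
[1.2.3.1.1] false AND false = false
[1.2.3.1] NOT false = true
[1.2.3] NOT true = false
[1.2] false AND false AND false = false
[1] true OR false = true
[2] exactly-one(false, true, true) = false
[root] true AND false = false
Overall: false → denied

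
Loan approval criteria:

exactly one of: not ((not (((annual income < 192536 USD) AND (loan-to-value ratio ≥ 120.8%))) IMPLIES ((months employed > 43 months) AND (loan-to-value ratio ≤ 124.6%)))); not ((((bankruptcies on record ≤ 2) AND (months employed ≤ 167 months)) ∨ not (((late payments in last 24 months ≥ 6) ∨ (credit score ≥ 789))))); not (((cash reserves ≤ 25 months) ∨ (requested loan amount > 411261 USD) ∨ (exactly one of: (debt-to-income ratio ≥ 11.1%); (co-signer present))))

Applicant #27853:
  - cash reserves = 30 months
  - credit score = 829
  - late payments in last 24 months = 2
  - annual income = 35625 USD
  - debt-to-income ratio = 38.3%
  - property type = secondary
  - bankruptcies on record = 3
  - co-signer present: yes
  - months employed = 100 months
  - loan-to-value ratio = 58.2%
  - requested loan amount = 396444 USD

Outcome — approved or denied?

Atomic conditions:
  annual income < 192536 USD: 35625 < 192536 is true
  loan-to-value ratio ≥ 120.8%: 58.2 ≥ 120.8 is false
  months employed > 43 months: 100 > 43 is true
  loan-to-value ratio ≤ 124.6%: 58.2 ≤ 124.6 is true
  bankruptcies on record ≤ 2: 3 ≤ 2 is false
  months employed ≤ 167 months: 100 ≤ 167 is true
  late payments in last 24 months ≥ 6: 2 ≥ 6 is false
  credit score ≥ 789: 829 ≥ 789 is true
  cash reserves ≤ 25 months: 30 ≤ 25 is false
  requested loan amount > 411261 USD: 396444 > 411261 is false
  debt-to-income ratio ≥ 11.1%: 38.3 ≥ 11.1 is true
  co-signer present: yes → true
Combine:
[1.1.1.1] true AND false = false
[1.1.1] NOT false = true
[1.1.2] true AND true = true
[1.1] true → true = true
[1] NOT true = false
[2.1.1] false AND true = false
[2.1.2.1] false OR true = true
[2.1.2] NOT true = false
[2.1] false OR false = false
[2] NOT false = true
[3.1.3] exactly-one(true, true) = false
[3.1] false OR false OR false = false
[3] NOT false = true
[root] exactly-one(false, true, true) = false
Overall: false → denied

Denied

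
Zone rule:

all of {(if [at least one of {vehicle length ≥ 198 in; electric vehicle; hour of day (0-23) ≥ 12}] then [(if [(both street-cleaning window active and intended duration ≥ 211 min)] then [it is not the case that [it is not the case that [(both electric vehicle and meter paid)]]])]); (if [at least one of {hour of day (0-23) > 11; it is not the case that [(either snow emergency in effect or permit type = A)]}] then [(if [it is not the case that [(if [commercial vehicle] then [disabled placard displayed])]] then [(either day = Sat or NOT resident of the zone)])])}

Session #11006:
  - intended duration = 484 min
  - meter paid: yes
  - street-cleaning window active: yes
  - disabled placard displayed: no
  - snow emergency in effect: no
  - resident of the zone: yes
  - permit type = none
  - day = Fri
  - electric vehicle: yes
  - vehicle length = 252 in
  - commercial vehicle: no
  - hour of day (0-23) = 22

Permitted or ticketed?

Permitted

Atomic conditions:
  vehicle length ≥ 198 in: 252 ≥ 198 is true
  electric vehicle: yes → true
  hour of day (0-23) ≥ 12: 22 ≥ 12 is true
  street-cleaning window active: yes → true
  intended duration ≥ 211 min: 484 ≥ 211 is true
  meter paid: yes → true
  hour of day (0-23) > 11: 22 > 11 is true
  snow emergency in effect: no → false
  permit type = A: none == A is false
  commercial vehicle: no → false
  disabled placard displayed: no → false
  day = Sat: Fri == Sat is false
  NOT resident of the zone: yes → false
Combine:
[1.1] true OR true OR true = true
[1.2.1] true AND true = true
[1.2.2.1.1] true AND true = true
[1.2.2.1] NOT true = false
[1.2.2] NOT false = true
[1.2] true → true = true
[1] true → true = true
[2.1.2.1] false OR false = false
[2.1.2] NOT false = true
[2.1] true OR true = true
[2.2.1.1] false → false (antecedent false ⇒ implication holds) = true
[2.2.1] NOT true = false
[2.2.2] false OR false = false
[2.2] false → false (antecedent false ⇒ implication holds) = true
[2] true → true = true
[root] true AND true = true
Overall: true → permitted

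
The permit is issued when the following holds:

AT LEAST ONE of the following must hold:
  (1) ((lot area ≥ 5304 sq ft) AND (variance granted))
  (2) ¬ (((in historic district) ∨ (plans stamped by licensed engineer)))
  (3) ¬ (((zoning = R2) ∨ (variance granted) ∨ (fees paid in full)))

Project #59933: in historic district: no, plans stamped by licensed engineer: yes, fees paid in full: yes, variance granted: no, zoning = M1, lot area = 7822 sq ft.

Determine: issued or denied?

Atomic conditions:
  lot area ≥ 5304 sq ft: 7822 ≥ 5304 is true
  variance granted: no → false
  in historic district: no → false
  plans stamped by licensed engineer: yes → true
  zoning = R2: M1 == R2 is false
  fees paid in full: yes → true
Combine:
[1] true AND false = false
[2.1] false OR true = true
[2] NOT true = false
[3.1] false OR false OR true = true
[3] NOT true = false
[root] false OR false OR false = false
Overall: false → denied

Denied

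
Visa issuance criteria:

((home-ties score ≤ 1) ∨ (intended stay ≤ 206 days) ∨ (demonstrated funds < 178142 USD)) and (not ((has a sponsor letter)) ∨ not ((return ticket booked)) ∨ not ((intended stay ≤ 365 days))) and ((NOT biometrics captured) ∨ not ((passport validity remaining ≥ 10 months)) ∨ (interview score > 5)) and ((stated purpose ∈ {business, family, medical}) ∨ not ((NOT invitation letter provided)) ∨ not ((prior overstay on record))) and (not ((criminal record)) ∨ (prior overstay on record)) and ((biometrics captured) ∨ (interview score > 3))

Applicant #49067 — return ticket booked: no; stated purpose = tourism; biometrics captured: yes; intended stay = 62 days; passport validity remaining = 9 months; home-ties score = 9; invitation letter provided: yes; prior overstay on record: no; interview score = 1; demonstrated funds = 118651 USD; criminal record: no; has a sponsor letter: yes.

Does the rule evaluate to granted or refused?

Granted

Atomic conditions:
  home-ties score ≤ 1: 9 ≤ 1 is false
  intended stay ≤ 206 days: 62 ≤ 206 is true
  demonstrated funds < 178142 USD: 118651 < 178142 is true
  has a sponsor letter: yes → true
  return ticket booked: no → false
  intended stay ≤ 365 days: 62 ≤ 365 is true
  NOT biometrics captured: yes → false
  passport validity remaining ≥ 10 months: 9 ≥ 10 is false
  interview score > 5: 1 > 5 is false
  stated purpose ∈ {business, family, medical}: tourism is not in the set → false
  NOT invitation letter provided: yes → false
  prior overstay on record: no → false
  criminal record: no → false
  biometrics captured: yes → true
  interview score > 3: 1 > 3 is false
Combine:
[1] false OR true OR true = true
[2.1] NOT true = false
[2.2] NOT false = true
[2.3] NOT true = false
[2] false OR true OR false = true
[3.2] NOT false = true
[3] false OR true OR false = true
[4.2] NOT false = true
[4.3] NOT false = true
[4] false OR true OR true = true
[5.1] NOT false = true
[5] true OR false = true
[6] true OR false = true
[root] true AND true AND true AND true AND true AND true = true
Overall: true → granted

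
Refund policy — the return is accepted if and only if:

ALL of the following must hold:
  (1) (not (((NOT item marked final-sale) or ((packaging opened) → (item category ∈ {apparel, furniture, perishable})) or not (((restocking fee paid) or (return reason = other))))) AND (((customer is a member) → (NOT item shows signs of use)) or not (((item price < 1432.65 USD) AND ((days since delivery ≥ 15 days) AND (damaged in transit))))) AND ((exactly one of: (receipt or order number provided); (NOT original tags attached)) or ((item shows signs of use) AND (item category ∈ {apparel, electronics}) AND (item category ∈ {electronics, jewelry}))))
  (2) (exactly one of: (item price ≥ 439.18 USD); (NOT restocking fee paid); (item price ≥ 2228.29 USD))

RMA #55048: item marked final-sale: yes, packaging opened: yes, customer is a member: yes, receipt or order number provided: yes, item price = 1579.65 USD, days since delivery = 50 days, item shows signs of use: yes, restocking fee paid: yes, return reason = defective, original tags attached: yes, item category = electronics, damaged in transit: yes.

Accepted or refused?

Atomic conditions:
  NOT item marked final-sale: yes → false
  packaging opened: yes → true
  item category ∈ {apparel, furniture, perishable}: electronics is not in the set → false
  restocking fee paid: yes → true
  return reason = other: defective == other is false
  customer is a member: yes → true
  NOT item shows signs of use: yes → false
  item price < 1432.65 USD: 1579.65 < 1432.65 is false
  days since delivery ≥ 15 days: 50 ≥ 15 is true
  damaged in transit: yes → true
  receipt or order number provided: yes → true
  NOT original tags attached: yes → false
  item shows signs of use: yes → true
  item category ∈ {apparel, electronics}: electronics is in the set → true
  item category ∈ {electronics, jewelry}: electronics is in the set → true
  item price ≥ 439.18 USD: 1579.65 ≥ 439.18 is true
  NOT restocking fee paid: yes → false
  item price ≥ 2228.29 USD: 1579.65 ≥ 2228.29 is false
Combine:
[1.1.1.2] true → false = false
[1.1.1.3.1] true OR false = true
[1.1.1.3] NOT true = false
[1.1.1] false OR false OR false = false
[1.1] NOT false = true
[1.2.1] true → false = false
[1.2.2.1.2] true AND true = true
[1.2.2.1] false AND true = false
[1.2.2] NOT false = true
[1.2] false OR true = true
[1.3.1] exactly-one(true, false) = true
[1.3.2] true AND true AND true = true
[1.3] true OR true = true
[1] true AND true AND true = true
[2] exactly-one(true, false, false) = true
[root] true AND true = true
Overall: true → accepted

Accepted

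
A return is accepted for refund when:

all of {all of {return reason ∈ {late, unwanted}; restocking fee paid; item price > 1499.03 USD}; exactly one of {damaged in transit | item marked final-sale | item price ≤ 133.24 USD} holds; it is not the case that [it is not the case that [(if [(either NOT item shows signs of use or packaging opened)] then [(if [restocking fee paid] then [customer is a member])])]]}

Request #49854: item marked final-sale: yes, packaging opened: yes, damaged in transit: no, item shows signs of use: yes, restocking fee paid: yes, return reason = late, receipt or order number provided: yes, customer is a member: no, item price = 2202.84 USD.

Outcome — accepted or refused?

Refused

Atomic conditions:
  return reason ∈ {late, unwanted}: late is in the set → true
  restocking fee paid: yes → true
  item price > 1499.03 USD: 2202.84 > 1499.03 is true
  damaged in transit: no → false
  item marked final-sale: yes → true
  item price ≤ 133.24 USD: 2202.84 ≤ 133.24 is false
  NOT item shows signs of use: yes → false
  packaging opened: yes → true
  customer is a member: no → false
Combine:
[1] true AND true AND true = true
[2] exactly-one(false, true, false) = true
[3.1.1.1] false OR true = true
[3.1.1.2] true → false = false
[3.1.1] true → false = false
[3.1] NOT false = true
[3] NOT true = false
[root] true AND true AND false = false
Overall: false → refused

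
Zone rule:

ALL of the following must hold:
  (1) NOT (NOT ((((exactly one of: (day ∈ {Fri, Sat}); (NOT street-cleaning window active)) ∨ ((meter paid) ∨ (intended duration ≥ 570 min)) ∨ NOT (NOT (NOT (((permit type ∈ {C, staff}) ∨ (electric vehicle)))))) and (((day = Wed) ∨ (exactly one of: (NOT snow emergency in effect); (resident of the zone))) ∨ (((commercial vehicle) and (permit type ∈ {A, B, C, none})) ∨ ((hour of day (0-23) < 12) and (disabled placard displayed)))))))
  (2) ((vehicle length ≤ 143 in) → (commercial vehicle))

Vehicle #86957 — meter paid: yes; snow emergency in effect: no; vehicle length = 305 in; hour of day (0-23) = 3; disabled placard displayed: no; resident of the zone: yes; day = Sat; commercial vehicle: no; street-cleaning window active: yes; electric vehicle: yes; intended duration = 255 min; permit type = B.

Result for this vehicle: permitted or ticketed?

Ticketed

Atomic conditions:
  day ∈ {Fri, Sat}: Sat is in the set → true
  NOT street-cleaning window active: yes → false
  meter paid: yes → true
  intended duration ≥ 570 min: 255 ≥ 570 is false
  permit type ∈ {C, staff}: B is not in the set → false
  electric vehicle: yes → true
  day = Wed: Sat == Wed is false
  NOT snow emergency in effect: no → true
  resident of the zone: yes → true
  commercial vehicle: no → false
  permit type ∈ {A, B, C, none}: B is in the set → true
  hour of day (0-23) < 12: 3 < 12 is true
  disabled placard displayed: no → false
  vehicle length ≤ 143 in: 305 ≤ 143 is false
Combine:
[1.1.1.1.1] exactly-one(true, false) = true
[1.1.1.1.2] true OR false = true
[1.1.1.1.3.1.1.1] false OR true = true
[1.1.1.1.3.1.1] NOT true = false
[1.1.1.1.3.1] NOT false = true
[1.1.1.1.3] NOT true = false
[1.1.1.1] true OR true OR false = true
[1.1.1.2.1.2] exactly-one(true, true) = false
[1.1.1.2.1] false OR false = false
[1.1.1.2.2.1] false AND true = false
[1.1.1.2.2.2] true AND false = false
[1.1.1.2.2] false OR false = false
[1.1.1.2] false OR false = false
[1.1.1] true AND false = false
[1.1] NOT false = true
[1] NOT true = false
[2] false → false (antecedent false ⇒ implication holds) = true
[root] false AND true = false
Overall: false → ticketed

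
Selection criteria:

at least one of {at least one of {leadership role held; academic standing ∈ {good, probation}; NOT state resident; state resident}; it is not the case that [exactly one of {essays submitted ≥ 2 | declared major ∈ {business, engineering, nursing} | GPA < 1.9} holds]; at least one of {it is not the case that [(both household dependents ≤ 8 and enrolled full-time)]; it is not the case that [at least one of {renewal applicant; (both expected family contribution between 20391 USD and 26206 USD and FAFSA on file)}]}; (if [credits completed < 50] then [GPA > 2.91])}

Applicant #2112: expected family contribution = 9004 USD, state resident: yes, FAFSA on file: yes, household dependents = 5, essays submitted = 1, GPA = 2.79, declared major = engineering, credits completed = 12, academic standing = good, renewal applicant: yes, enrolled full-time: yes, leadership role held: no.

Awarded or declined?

Awarded

Atomic conditions:
  leadership role held: no → false
  academic standing ∈ {good, probation}: good is in the set → true
  NOT state resident: yes → false
  state resident: yes → true
  essays submitted ≥ 2: 1 ≥ 2 is false
  declared major ∈ {business, engineering, nursing}: engineering is in the set → true
  GPA < 1.9: 2.79 < 1.9 is false
  household dependents ≤ 8: 5 ≤ 8 is true
  enrolled full-time: yes → true
  renewal applicant: yes → true
  expected family contribution between 20391 USD and 26206 USD: 9004 in [20391, 26206] is false
  FAFSA on file: yes → true
  credits completed < 50: 12 < 50 is true
  GPA > 2.91: 2.79 > 2.91 is false
Combine:
[1] false OR true OR false OR true = true
[2.1] exactly-one(false, true, false) = true
[2] NOT true = false
[3.1.1] true AND true = true
[3.1] NOT true = false
[3.2.1.2] false AND true = false
[3.2.1] true OR false = true
[3.2] NOT true = false
[3] false OR false = false
[4] true → false = false
[root] true OR false OR false OR false = true
Overall: true → awarded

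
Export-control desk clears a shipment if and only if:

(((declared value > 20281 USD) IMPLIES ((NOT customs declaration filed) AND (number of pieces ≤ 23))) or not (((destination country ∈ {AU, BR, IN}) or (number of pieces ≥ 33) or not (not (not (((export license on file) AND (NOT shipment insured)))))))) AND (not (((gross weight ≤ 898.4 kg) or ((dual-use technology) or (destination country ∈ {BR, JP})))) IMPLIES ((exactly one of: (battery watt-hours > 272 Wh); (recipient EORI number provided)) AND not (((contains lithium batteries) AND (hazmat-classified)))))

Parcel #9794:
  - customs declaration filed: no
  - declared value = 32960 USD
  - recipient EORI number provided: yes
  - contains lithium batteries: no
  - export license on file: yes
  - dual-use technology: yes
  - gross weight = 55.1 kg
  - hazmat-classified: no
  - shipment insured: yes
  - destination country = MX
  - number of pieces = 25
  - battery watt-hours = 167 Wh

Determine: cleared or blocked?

Atomic conditions:
  declared value > 20281 USD: 32960 > 20281 is true
  NOT customs declaration filed: no → true
  number of pieces ≤ 23: 25 ≤ 23 is false
  destination country ∈ {AU, BR, IN}: MX is not in the set → false
  number of pieces ≥ 33: 25 ≥ 33 is false
  export license on file: yes → true
  NOT shipment insured: yes → false
  gross weight ≤ 898.4 kg: 55.1 ≤ 898.4 is true
  dual-use technology: yes → true
  destination country ∈ {BR, JP}: MX is not in the set → false
  battery watt-hours > 272 Wh: 167 > 272 is false
  recipient EORI number provided: yes → true
  contains lithium batteries: no → false
  hazmat-classified: no → false
Combine:
[1.1.2] true AND false = false
[1.1] true → false = false
[1.2.1.3.1.1.1] true AND false = false
[1.2.1.3.1.1] NOT false = true
[1.2.1.3.1] NOT true = false
[1.2.1.3] NOT false = true
[1.2.1] false OR false OR true = true
[1.2] NOT true = false
[1] false OR false = false
[2.1.1.2] true OR false = true
[2.1.1] true OR true = true
[2.1] NOT true = false
[2.2.1] exactly-one(false, true) = true
[2.2.2.1] false AND false = false
[2.2.2] NOT false = true
[2.2] true AND true = true
[2] false → true (antecedent false ⇒ implication holds) = true
[root] false AND true = false
Overall: false → blocked

Blocked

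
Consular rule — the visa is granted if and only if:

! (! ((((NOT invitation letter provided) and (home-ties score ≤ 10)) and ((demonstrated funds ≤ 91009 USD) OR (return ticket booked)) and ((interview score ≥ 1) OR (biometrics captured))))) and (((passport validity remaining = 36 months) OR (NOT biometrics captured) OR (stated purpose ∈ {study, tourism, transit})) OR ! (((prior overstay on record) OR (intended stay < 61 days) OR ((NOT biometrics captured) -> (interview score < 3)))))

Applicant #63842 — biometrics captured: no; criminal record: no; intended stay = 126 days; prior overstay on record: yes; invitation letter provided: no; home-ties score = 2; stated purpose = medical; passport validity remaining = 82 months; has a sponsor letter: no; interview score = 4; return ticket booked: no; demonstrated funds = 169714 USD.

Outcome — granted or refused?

Refused

Atomic conditions:
  NOT invitation letter provided: no → true
  home-ties score ≤ 10: 2 ≤ 10 is true
  demonstrated funds ≤ 91009 USD: 169714 ≤ 91009 is false
  return ticket booked: no → false
  interview score ≥ 1: 4 ≥ 1 is true
  biometrics captured: no → false
  passport validity remaining = 36 months: 82 == 36 is false
  NOT biometrics captured: no → true
  stated purpose ∈ {study, tourism, transit}: medical is not in the set → false
  prior overstay on record: yes → true
  intended stay < 61 days: 126 < 61 is false
  interview score < 3: 4 < 3 is false
Combine:
[1.1.1.1] true AND true = true
[1.1.1.2] false OR false = false
[1.1.1.3] true OR false = true
[1.1.1] true AND false AND true = false
[1.1] NOT false = true
[1] NOT true = false
[2.1] false OR true OR false = true
[2.2.1.3] true → false = false
[2.2.1] true OR false OR false = true
[2.2] NOT true = false
[2] true OR false = true
[root] false AND true = false
Overall: false → refused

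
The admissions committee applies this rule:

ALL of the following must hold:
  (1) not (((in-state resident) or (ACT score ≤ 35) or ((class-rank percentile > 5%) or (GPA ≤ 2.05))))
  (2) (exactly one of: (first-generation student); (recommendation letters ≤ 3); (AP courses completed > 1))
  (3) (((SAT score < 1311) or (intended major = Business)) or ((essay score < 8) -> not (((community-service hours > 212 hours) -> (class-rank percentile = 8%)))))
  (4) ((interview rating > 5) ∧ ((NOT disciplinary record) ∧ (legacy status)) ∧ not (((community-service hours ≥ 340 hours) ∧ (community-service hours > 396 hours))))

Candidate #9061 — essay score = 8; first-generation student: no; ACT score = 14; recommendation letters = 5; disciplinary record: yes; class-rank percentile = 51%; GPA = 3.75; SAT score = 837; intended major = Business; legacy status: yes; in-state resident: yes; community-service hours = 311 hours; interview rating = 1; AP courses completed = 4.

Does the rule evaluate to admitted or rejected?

Atomic conditions:
  in-state resident: yes → true
  ACT score ≤ 35: 14 ≤ 35 is true
  class-rank percentile > 5%: 51 > 5 is true
  GPA ≤ 2.05: 3.75 ≤ 2.05 is false
  first-generation student: no → false
  recommendation letters ≤ 3: 5 ≤ 3 is false
  AP courses completed > 1: 4 > 1 is true
  SAT score < 1311: 837 < 1311 is true
  intended major = Business: Business == Business is true
  essay score < 8: 8 < 8 is false
  community-service hours > 212 hours: 311 > 212 is true
  class-rank percentile = 8%: 51 == 8 is false
  interview rating > 5: 1 > 5 is false
  NOT disciplinary record: yes → false
  legacy status: yes → true
  community-service hours ≥ 340 hours: 311 ≥ 340 is false
  community-service hours > 396 hours: 311 > 396 is false
Combine:
[1.1.3] true OR false = true
[1.1] true OR true OR true = true
[1] NOT true = false
[2] exactly-one(false, false, true) = true
[3.1] true OR true = true
[3.2.2.1] true → false = false
[3.2.2] NOT false = true
[3.2] false → true (antecedent false ⇒ implication holds) = true
[3] true OR true = true
[4.2] false AND true = false
[4.3.1] false AND false = false
[4.3] NOT false = true
[4] false AND false AND true = false
[root] false AND true AND true AND false = false
Overall: false → rejected

Rejected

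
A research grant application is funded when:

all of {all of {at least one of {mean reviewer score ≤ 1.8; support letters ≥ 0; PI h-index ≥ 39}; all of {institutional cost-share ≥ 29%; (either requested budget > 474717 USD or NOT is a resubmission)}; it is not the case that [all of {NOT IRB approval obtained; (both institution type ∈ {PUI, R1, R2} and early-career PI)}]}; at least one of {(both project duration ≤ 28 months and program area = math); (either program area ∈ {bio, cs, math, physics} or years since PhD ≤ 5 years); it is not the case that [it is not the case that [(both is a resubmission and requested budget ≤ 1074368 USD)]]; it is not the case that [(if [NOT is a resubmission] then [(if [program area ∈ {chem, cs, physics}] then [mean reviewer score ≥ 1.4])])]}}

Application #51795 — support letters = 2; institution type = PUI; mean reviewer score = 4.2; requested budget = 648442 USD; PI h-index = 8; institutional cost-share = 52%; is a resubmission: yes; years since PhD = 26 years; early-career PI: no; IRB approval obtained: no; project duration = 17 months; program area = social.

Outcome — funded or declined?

Funded

Atomic conditions:
  mean reviewer score ≤ 1.8: 4.2 ≤ 1.8 is false
  support letters ≥ 0: 2 ≥ 0 is true
  PI h-index ≥ 39: 8 ≥ 39 is false
  institutional cost-share ≥ 29%: 52 ≥ 29 is true
  requested budget > 474717 USD: 648442 > 474717 is true
  NOT is a resubmission: yes → false
  NOT IRB approval obtained: no → true
  institution type ∈ {PUI, R1, R2}: PUI is in the set → true
  early-career PI: no → false
  project duration ≤ 28 months: 17 ≤ 28 is true
  program area = math: social == math is false
  program area ∈ {bio, cs, math, physics}: social is not in the set → false
  years since PhD ≤ 5 years: 26 ≤ 5 is false
  is a resubmission: yes → true
  requested budget ≤ 1074368 USD: 648442 ≤ 1074368 is true
  program area ∈ {chem, cs, physics}: social is not in the set → false
  mean reviewer score ≥ 1.4: 4.2 ≥ 1.4 is true
Combine:
[1.1] false OR true OR false = true
[1.2.2] true OR false = true
[1.2] true AND true = true
[1.3.1.2] true AND false = false
[1.3.1] true AND false = false
[1.3] NOT false = true
[1] true AND true AND true = true
[2.1] true AND false = false
[2.2] false OR false = false
[2.3.1.1] true AND true = true
[2.3.1] NOT true = false
[2.3] NOT false = true
[2.4.1.2] false → true (antecedent false ⇒ implication holds) = true
[2.4.1] false → true (antecedent false ⇒ implication holds) = true
[2.4] NOT true = false
[2] false OR false OR true OR false = true
[root] true AND true = true
Overall: true → funded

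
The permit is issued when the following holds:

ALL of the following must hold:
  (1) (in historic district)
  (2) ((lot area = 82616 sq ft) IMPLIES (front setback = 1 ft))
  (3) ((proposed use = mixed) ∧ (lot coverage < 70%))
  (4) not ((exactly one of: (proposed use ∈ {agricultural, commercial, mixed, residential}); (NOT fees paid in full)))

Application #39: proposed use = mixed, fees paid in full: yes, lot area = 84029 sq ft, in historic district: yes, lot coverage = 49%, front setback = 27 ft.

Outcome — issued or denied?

Atomic conditions:
  in historic district: yes → true
  lot area = 82616 sq ft: 84029 == 82616 is false
  front setback = 1 ft: 27 == 1 is false
  proposed use = mixed: mixed == mixed is true
  lot coverage < 70%: 49 < 70 is true
  proposed use ∈ {agricultural, commercial, mixed, residential}: mixed is in the set → true
  NOT fees paid in full: yes → false
Combine:
[2] false → false (antecedent false ⇒ implication holds) = true
[3] true AND true = true
[4.1] exactly-one(true, false) = true
[4] NOT true = false
[root] true AND true AND true AND false = false
Overall: false → denied

Denied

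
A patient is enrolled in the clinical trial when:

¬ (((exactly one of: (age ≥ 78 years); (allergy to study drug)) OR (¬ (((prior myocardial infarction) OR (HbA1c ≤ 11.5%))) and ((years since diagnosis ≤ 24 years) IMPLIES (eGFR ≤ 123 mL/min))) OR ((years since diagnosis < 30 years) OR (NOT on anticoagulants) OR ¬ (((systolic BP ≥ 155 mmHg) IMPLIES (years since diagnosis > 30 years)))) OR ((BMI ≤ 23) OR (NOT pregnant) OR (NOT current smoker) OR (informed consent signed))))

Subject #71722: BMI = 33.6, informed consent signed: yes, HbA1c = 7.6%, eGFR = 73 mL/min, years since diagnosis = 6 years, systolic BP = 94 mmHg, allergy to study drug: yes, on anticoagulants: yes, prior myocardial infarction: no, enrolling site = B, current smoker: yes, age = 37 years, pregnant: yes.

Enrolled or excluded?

Excluded

Atomic conditions:
  age ≥ 78 years: 37 ≥ 78 is false
  allergy to study drug: yes → true
  prior myocardial infarction: no → false
  HbA1c ≤ 11.5%: 7.6 ≤ 11.5 is true
  years since diagnosis ≤ 24 years: 6 ≤ 24 is true
  eGFR ≤ 123 mL/min: 73 ≤ 123 is true
  years since diagnosis < 30 years: 6 < 30 is true
  NOT on anticoagulants: yes → false
  systolic BP ≥ 155 mmHg: 94 ≥ 155 is false
  years since diagnosis > 30 years: 6 > 30 is false
  BMI ≤ 23: 33.6 ≤ 23 is false
  NOT pregnant: yes → false
  NOT current smoker: yes → false
  informed consent signed: yes → true
Combine:
[1.1] exactly-one(false, true) = true
[1.2.1.1] false OR true = true
[1.2.1] NOT true = false
[1.2.2] true → true = true
[1.2] false AND true = false
[1.3.3.1] false → false (antecedent false ⇒ implication holds) = true
[1.3.3] NOT true = false
[1.3] true OR false OR false = true
[1.4] false OR false OR false OR true = true
[1] true OR false OR true OR true = true
[root] NOT true = false
Overall: false → excluded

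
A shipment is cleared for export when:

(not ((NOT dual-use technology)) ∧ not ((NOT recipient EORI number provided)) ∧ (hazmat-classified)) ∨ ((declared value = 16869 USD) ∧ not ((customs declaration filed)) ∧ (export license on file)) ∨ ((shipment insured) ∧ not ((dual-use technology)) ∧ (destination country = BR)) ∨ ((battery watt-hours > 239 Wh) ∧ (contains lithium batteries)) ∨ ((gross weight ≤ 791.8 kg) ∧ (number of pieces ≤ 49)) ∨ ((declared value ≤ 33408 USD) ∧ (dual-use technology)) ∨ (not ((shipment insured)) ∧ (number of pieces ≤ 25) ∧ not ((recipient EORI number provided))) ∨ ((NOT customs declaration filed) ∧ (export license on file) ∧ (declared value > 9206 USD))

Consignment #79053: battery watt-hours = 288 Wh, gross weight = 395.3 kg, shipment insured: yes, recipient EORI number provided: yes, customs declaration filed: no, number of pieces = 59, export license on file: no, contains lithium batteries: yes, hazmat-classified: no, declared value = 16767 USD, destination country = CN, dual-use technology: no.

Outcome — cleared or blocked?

Cleared

Atomic conditions:
  NOT dual-use technology: no → true
  NOT recipient EORI number provided: yes → false
  hazmat-classified: no → false
  declared value = 16869 USD: 16767 == 16869 is false
  customs declaration filed: no → false
  export license on file: no → false
  shipment insured: yes → true
  dual-use technology: no → false
  destination country = BR: CN == BR is false
  battery watt-hours > 239 Wh: 288 > 239 is true
  contains lithium batteries: yes → true
  gross weight ≤ 791.8 kg: 395.3 ≤ 791.8 is true
  number of pieces ≤ 49: 59 ≤ 49 is false
  declared value ≤ 33408 USD: 16767 ≤ 33408 is true
  number of pieces ≤ 25: 59 ≤ 25 is false
  recipient EORI number provided: yes → true
  NOT customs declaration filed: no → true
  declared value > 9206 USD: 16767 > 9206 is true
Combine:
[1.1] NOT true = false
[1.2] NOT false = true
[1] false AND true AND false = false
[2.2] NOT false = true
[2] false AND true AND false = false
[3.2] NOT false = true
[3] true AND true AND false = false
[4] true AND true = true
[5] true AND false = false
[6] true AND false = false
[7.1] NOT true = false
[7.3] NOT true = false
[7] false AND false AND false = false
[8] true AND false AND true = false
[root] false OR false OR false OR true OR false OR false OR false OR false = true
Overall: true → cleared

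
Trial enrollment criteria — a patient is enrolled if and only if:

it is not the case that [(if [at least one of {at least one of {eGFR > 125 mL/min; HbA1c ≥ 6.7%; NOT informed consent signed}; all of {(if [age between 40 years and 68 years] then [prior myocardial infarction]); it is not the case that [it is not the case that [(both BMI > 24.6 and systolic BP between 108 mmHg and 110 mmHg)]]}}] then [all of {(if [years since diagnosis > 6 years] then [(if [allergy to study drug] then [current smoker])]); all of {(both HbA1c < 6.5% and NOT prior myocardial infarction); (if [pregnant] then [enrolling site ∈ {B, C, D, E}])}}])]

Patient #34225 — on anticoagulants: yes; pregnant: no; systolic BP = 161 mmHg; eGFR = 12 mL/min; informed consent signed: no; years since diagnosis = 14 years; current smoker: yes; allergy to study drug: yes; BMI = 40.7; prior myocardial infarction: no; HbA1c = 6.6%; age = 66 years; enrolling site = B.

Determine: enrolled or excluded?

Enrolled

Atomic conditions:
  eGFR > 125 mL/min: 12 > 125 is false
  HbA1c ≥ 6.7%: 6.6 ≥ 6.7 is false
  NOT informed consent signed: no → true
  age between 40 years and 68 years: 66 in [40, 68] is true
  prior myocardial infarction: no → false
  BMI > 24.6: 40.7 > 24.6 is true
  systolic BP between 108 mmHg and 110 mmHg: 161 in [108, 110] is false
  years since diagnosis > 6 years: 14 > 6 is true
  allergy to study drug: yes → true
  current smoker: yes → true
  HbA1c < 6.5%: 6.6 < 6.5 is false
  NOT prior myocardial infarction: no → true
  pregnant: no → false
  enrolling site ∈ {B, C, D, E}: B is in the set → true
Combine:
[1.1.1] false OR false OR true = true
[1.1.2.1] true → false = false
[1.1.2.2.1.1] true AND false = false
[1.1.2.2.1] NOT false = true
[1.1.2.2] NOT true = false
[1.1.2] false AND false = false
[1.1] true OR false = true
[1.2.1.2] true → true = true
[1.2.1] true → true = true
[1.2.2.1] false AND true = false
[1.2.2.2] false → true (antecedent false ⇒ implication holds) = true
[1.2.2] false AND true = false
[1.2] true AND false = false
[1] true → false = false
[root] NOT false = true
Overall: true → enrolled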